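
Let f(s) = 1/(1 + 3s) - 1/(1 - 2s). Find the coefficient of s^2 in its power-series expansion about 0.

5

Add the two expansions coefficient-wise.
f(0) = 0
f′(0) = -5
f′′(0) = 10
Dividing each by k! gives the coefficients c_0, ..., c_2.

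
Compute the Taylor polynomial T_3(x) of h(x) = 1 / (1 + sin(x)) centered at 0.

-5*x^3/6 + x^2 - x + 1

Write 1/(1+u) = 1 - u + u^2 - u^3 + ... and substitute the series for u.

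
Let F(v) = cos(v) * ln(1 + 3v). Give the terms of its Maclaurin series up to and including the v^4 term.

Write out both Maclaurin series and multiply, keeping only the needed powers.
[v^0] = 0;  [v^1] = 3;  [v^2] = -9/2;  [v^3] = 15/2;  [v^4] = -18.

-18*v^4 + 15*v^3/2 - 9*v^2/2 + 3*v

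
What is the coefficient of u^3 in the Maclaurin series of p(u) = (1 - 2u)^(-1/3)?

112/81

p(0) = 1
p′(0) = 2/3
p′′(0) = 16/9
p′′′(0) = 224/27
So c_3 = p′′′(0)/3! = 112/81.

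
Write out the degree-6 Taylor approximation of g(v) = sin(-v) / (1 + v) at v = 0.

Multiply the two series term by term and collect like powers.
g(0) = 0
g′(0) = -1
g′′(0) = 2
g′′′(0) = -5
g^(4)(0) = 20
g^(5)(0) = -101
g^(6)(0) = 606
Dividing each by k! gives the coefficients c_0, ..., c_6.

101*v^6/120 - 101*v^5/120 + 5*v^4/6 - 5*v^3/6 + v^2 - v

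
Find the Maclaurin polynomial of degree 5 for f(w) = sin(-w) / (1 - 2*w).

Expand 1/(denominator) as a geometric series and multiply by the numerator's series.
f(0) = 0
f′(0) = -1
f′′(0) = -4
f′′′(0) = -23
f^(4)(0) = -184
f^(5)(0) = -1841
Dividing each by k! gives the coefficients c_0, ..., c_5.

-1841*w^5/120 - 23*w^4/3 - 23*w^3/6 - 2*w^2 - w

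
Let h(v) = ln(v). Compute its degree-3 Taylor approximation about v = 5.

[(v - 5)^0] = ln(5);  [(v - 5)^1] = 1/5;  [(v - 5)^2] = -1/50;  [(v - 5)^3] = 1/375.

(v - 5)^3/375 - (v - 5)^2/50 + (v - 5)/5 + ln(5)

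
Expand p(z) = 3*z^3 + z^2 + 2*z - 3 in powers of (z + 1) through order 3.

3*(z + 1)^3 - 8*(z + 1)^2 + 9*(z + 1) - 7

p(-1) = -7
p′(-1) = 9
p′′(-1) = -16
p′′′(-1) = 18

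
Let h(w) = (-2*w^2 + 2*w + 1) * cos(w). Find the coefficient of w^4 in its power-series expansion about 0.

25/24

Shift and add copies of the series according to the polynomial's terms.
h(0) = 1
h′(0) = 2
h′′(0) = -5
h′′′(0) = -6
h^(4)(0) = 25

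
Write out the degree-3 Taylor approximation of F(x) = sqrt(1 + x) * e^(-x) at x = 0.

Expand each factor separately, then convolve coefficients.
[x^0] = 1;  [x^1] = -1/2;  [x^2] = -1/8;  [x^3] = 13/48.

13*x^3/48 - x^2/8 - x/2 + 1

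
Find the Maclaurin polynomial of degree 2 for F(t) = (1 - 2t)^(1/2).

F(0) = 1
F′(0) = -1
F′′(0) = -1
Then c_k = F^(k)(0)/k! gives each Taylor coefficient.

-t^2/2 - t + 1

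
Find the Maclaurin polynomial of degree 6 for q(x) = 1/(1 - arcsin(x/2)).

83*x^6/2880 + 63*x^5/1280 + x^4/12 + 7*x^3/48 + x^2/4 + x/2 + 1

Compose series: expand the inner function first, then feed it into the outer expansion.
q(0) = 1
q′(0) = 1/2
q′′(0) = 1/2
q′′′(0) = 7/8
q^(4)(0) = 2
q^(5)(0) = 189/32
q^(6)(0) = 83/4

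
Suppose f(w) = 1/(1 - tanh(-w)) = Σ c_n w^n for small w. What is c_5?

-2/15

Compose series: expand the inner function first, then feed it into the outer expansion.
[w^0] = 1;  [w^1] = -1;  [w^2] = 1;  [w^3] = -2/3;  [w^4] = 1/3;  [w^5] = -2/15.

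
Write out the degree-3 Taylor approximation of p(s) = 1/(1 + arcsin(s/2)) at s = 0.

Substitute the inner expansion into the outer series and collect powers.
p(0) = 1
p′(0) = -1/2
p′′(0) = 1/2
p′′′(0) = -7/8
Dividing each by k! gives the coefficients c_0, ..., c_3.

-7*s^3/48 + s^2/4 - s/2 + 1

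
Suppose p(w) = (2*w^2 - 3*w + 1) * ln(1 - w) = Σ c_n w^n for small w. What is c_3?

Distribute the polynomial across the series and collect like powers.
[w^0] = 0;  [w^1] = -1;  [w^2] = 5/2;  [w^3] = -5/6.

-5/6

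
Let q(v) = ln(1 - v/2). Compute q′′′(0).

-1/4

The coefficient of v^3 in the expansion is -1/24, so q′′′(0) = 3! * (-1/24) = -1/4.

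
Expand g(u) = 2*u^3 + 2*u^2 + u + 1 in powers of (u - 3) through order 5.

g(3) = 76
g′(3) = 67
g′′(3) = 40
g′′′(3) = 12
g^(4)(3) = 0
g^(5)(3) = 0
The Taylor polynomial is Σ g^(k)(3)/k! · (u - 3)^k.

2*(u - 3)^3 + 20*(u - 3)^2 + 67*(u - 3) + 76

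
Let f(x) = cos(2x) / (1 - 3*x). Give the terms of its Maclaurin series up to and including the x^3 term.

Expand 1/(denominator) as a geometric series and multiply by the numerator's series.
f(0) = 1
f′(0) = 3
f′′(0) = 14
f′′′(0) = 126

21*x^3 + 7*x^2 + 3*x + 1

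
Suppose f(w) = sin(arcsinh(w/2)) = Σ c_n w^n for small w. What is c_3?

Substitute the inner expansion into the outer series and collect powers.
f(0) = 0
f′(0) = 1/2
f′′(0) = 0
f′′′(0) = -1/4

-1/24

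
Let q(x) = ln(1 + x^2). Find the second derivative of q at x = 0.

2

Differentiate repeatedly and evaluate at the center.
From the series, [x^2] q = 1; multiply by 2! = 2 to get 2.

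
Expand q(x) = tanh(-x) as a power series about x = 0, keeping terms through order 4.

x^3/3 - x

q(0) = 0
q′(0) = -1
q′′(0) = 0
q′′′(0) = 2
q^(4)(0) = 0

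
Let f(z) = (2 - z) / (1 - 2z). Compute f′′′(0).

Shift and add copies of the series according to the polynomial's terms.
From the series, [z^3] f = 12; multiply by 3! = 6 to get 72.

72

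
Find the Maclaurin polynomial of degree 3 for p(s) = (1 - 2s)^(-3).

80*s^3 + 24*s^2 + 6*s + 1

Compute the successive derivatives at the expansion point and divide by k!.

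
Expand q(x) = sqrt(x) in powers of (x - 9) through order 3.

(x - 9)^3/3888 - (x - 9)^2/216 + (x - 9)/6 + 3

Differentiate repeatedly and evaluate at the center.
q(9) = 3
q′(9) = 1/6
q′′(9) = -1/108
q′′′(9) = 1/648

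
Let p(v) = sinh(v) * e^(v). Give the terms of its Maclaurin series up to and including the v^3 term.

Expand each factor separately, then convolve coefficients.
p(0) = 0
p′(0) = 1
p′′(0) = 2
p′′′(0) = 4
Then c_k = p^(k)(0)/k! gives each Taylor coefficient.

2*v^3/3 + v^2 + v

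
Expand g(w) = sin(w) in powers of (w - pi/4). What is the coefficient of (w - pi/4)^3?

g(pi/4) = sqrt(2)/2
g′(pi/4) = sqrt(2)/2
g′′(pi/4) = -sqrt(2)/2
g′′′(pi/4) = -sqrt(2)/2

-sqrt(2)/12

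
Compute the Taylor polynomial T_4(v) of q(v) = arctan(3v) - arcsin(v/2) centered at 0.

Add the two expansions coefficient-wise.
q(0) = 0
q′(0) = 5/2
q′′(0) = 0
q′′′(0) = -433/8
q^(4)(0) = 0
Then c_k = q^(k)(0)/k! gives each Taylor coefficient.

-433*v^3/48 + 5*v/2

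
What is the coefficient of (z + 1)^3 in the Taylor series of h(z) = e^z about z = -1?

Apply the Taylor formula c_k = f^(k)(a)/k!.
h(-1) = e^(-1)
h′(-1) = e^(-1)
h′′(-1) = e^(-1)
h′′′(-1) = e^(-1)
Dividing each by k! gives the coefficients c_0, ..., c_3.

e^(-1)/6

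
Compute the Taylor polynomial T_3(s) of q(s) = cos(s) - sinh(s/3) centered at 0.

-s^3/162 - s^2/2 - s/3 + 1

Expand each term separately and add.
q(0) = 1
q′(0) = -1/3
q′′(0) = -1
q′′′(0) = -1/27
Then c_k = q^(k)(0)/k! gives each Taylor coefficient.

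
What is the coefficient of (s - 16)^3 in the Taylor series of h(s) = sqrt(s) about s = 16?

1/16384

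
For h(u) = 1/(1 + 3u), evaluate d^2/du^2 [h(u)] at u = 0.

From the series, [u^2] h = 9; multiply by 2! = 2 to get 18.

18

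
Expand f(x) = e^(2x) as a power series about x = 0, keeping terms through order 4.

2*x^4/3 + 4*x^3/3 + 2*x^2 + 2*x + 1

[x^0] = 1;  [x^1] = 2;  [x^2] = 2;  [x^3] = 4/3;  [x^4] = 2/3.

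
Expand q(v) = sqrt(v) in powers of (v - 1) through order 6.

Apply the Taylor formula c_k = f^(k)(a)/k!.

-21*(v - 1)^6/1024 + 7*(v - 1)^5/256 - 5*(v - 1)^4/128 + (v - 1)^3/16 - (v - 1)^2/8 + (v - 1)/2 + 1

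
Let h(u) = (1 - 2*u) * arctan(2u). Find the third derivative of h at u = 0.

-16

Multiply each power in the prefactor through the base expansion.
The coefficient of u^3 in the expansion is -8/3, so h′′′(0) = 3! * (-8/3) = -16.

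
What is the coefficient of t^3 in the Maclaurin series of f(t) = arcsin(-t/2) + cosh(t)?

-1/48

Combine the two series term by term.
[t^0] = 1;  [t^1] = -1/2;  [t^2] = 1/2;  [t^3] = -1/48.
So c_3 = f′′′(0)/3! = -1/48.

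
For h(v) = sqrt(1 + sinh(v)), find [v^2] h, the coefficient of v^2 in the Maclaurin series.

Let u equal the inner series; expand the outer function in u and truncate.
h(0) = 1
h′(0) = 1/2
h′′(0) = -1/4

-1/8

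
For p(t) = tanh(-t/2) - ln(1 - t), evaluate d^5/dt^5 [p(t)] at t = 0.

Expand each term separately and add.
The coefficient of t^5 in the expansion is 47/240, so p^(5)(0) = 5! * (47/240) = 47/2.

47/2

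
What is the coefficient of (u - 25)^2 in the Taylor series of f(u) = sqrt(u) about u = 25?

f(25) = 5
f′(25) = 1/10
f′′(25) = -1/500
So c_2 = f′′(25)/2! = -1/1000.

-1/1000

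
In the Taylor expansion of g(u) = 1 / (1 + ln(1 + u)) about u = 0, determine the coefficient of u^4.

11/3

Expand as Σ (-1)^k u^k with u equal to the inner function's series.
So c_4 = g^(4)(0)/4! = 11/3.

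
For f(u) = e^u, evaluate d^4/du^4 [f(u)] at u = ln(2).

The coefficient of (u - ln(2))^4 in the expansion is 1/12, so f^(4)(ln(2)) = 4! * (1/12) = 2.

2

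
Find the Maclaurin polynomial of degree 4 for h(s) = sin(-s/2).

s^3/48 - s/2

h(0) = 0
h′(0) = -1/2
h′′(0) = 0
h′′′(0) = 1/8
h^(4)(0) = 0
Dividing each by k! gives the coefficients c_0, ..., c_4.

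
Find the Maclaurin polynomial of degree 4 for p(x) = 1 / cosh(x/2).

5*x^4/384 - x^2/8 + 1

Divide the numerator series by the denominator series (power-series long division).
[x^0] = 1;  [x^1] = 0;  [x^2] = -1/8;  [x^3] = 0;  [x^4] = 5/384.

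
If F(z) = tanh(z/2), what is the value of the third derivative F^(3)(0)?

Use the known series and substitute for the argument.
The coefficient of z^3 in the expansion is -1/24, so F′′′(0) = 3! * (-1/24) = -1/4.

-1/4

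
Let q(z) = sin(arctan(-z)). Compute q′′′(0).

3

Compose series: expand the inner function first, then feed it into the outer expansion.
From the series, [z^3] q = 1/2; multiply by 3! = 6 to get 3.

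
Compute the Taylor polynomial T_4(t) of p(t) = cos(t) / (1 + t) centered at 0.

Expand each factor separately, then convolve coefficients.

13*t^4/24 - t^3/2 + t^2/2 - t + 1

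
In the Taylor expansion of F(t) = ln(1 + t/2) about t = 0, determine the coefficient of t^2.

-1/8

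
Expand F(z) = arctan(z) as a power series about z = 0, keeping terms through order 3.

F(0) = 0
F′(0) = 1
F′′(0) = 0
F′′′(0) = -2

-z^3/3 + z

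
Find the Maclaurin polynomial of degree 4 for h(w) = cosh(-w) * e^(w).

w^4/3 + 2*w^3/3 + w^2 + w + 1

Take the Cauchy product of the two expansions.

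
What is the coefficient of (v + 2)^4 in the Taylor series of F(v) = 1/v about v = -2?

F(-2) = -1/2
F′(-2) = -1/4
F′′(-2) = -1/4
F′′′(-2) = -3/8
F^(4)(-2) = -3/4

-1/32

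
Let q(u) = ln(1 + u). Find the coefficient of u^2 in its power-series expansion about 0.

q(0) = 0
q′(0) = 1
q′′(0) = -1
Then c_k = q^(k)(0)/k! gives each Taylor coefficient.

-1/2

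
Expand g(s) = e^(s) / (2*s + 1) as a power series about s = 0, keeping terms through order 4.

233*s^4/24 - 29*s^3/6 + 5*s^2/2 - s + 1

Use 1/(1 - r) = Σ r^k on the denominator, then take the Cauchy product.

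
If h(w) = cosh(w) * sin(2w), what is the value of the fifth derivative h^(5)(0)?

Expand each factor separately, then convolve coefficients.
From the series, [w^5] h = -19/60; multiply by 5! = 120 to get -38.

-38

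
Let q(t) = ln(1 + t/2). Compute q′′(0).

-1/4

Use the known series and substitute for the argument.
From the series, [t^2] q = -1/8; multiply by 2! = 2 to get -1/4.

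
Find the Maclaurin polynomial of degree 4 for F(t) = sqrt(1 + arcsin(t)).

-31*t^4/384 + 7*t^3/48 - t^2/8 + t/2 + 1

Let u equal the inner series; expand the outer function in u and truncate.
[t^0] = 1;  [t^1] = 1/2;  [t^2] = -1/8;  [t^3] = 7/48;  [t^4] = -31/384.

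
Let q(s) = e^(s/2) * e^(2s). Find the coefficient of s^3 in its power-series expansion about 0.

Expand each factor separately, then convolve coefficients.
q(0) = 1
q′(0) = 5/2
q′′(0) = 25/4
q′′′(0) = 125/8
Dividing each by k! gives the coefficients c_0, ..., c_3.

125/48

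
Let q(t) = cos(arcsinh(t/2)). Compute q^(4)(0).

5/16

Compose series: expand the inner function first, then feed it into the outer expansion.
From the series, [t^4] q = 5/384; multiply by 4! = 24 to get 5/16.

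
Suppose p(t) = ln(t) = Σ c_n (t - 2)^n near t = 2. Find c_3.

[(t - 2)^0] = ln(2);  [(t - 2)^1] = 1/2;  [(t - 2)^2] = -1/8;  [(t - 2)^3] = 1/24.
So c_3 = p′′′(2)/3! = 1/24.

1/24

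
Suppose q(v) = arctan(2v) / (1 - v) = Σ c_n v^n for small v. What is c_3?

-2/3

Multiply the two series term by term and collect like powers.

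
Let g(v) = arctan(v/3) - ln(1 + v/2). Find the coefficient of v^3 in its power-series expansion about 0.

-35/648

Combine the two series term by term.
g(0) = 0
g′(0) = -1/6
g′′(0) = 1/4
g′′′(0) = -35/108
The Taylor polynomial is Σ g^(k)(0)/k! · v^k.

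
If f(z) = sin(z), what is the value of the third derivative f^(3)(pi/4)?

-sqrt(2)/2

The coefficient of (z - pi/4)^3 in the expansion is -sqrt(2)/12, so f′′′(pi/4) = 3! * (-sqrt(2)/12) = -sqrt(2)/2.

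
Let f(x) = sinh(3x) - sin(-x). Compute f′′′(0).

Add the two expansions coefficient-wise.
The coefficient of x^3 in the expansion is 13/3, so f′′′(0) = 3! * (13/3) = 26.

26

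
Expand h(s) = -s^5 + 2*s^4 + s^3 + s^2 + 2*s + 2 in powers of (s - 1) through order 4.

-3*(s - 1)^4 - (s - 1)^3 + 6*(s - 1)^2 + 10*(s - 1) + 7

Differentiate repeatedly and evaluate at the center.
h(1) = 7
h′(1) = 10
h′′(1) = 12
h′′′(1) = -6
h^(4)(1) = -72
Then c_k = h^(k)(1)/k! gives each Taylor coefficient.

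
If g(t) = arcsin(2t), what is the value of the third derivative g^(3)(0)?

8

The coefficient of t^3 in the expansion is 4/3, so g′′′(0) = 3! * (4/3) = 8.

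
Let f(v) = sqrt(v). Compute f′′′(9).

1/648

Differentiate repeatedly and evaluate at the center.
From the series, [(v - 9)^3] f = 1/3888; multiply by 3! = 6 to get 1/648.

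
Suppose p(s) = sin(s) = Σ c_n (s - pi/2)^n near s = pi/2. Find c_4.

1/24

Compute the successive derivatives at the expansion point and divide by k!.
p(pi/2) = 1
p′(pi/2) = 0
p′′(pi/2) = -1
p′′′(pi/2) = 0
p^(4)(pi/2) = 1
So c_4 = p^(4)(pi/2)/4! = 1/24.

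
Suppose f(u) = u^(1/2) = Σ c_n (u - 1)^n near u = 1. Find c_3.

[(u - 1)^0] = 1;  [(u - 1)^1] = 1/2;  [(u - 1)^2] = -1/8;  [(u - 1)^3] = 1/16.
So c_3 = f′′′(1)/3! = 1/16.

1/16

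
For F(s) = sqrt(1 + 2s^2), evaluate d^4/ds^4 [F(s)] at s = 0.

-12

The coefficient of s^4 in the expansion is -1/2, so F^(4)(0) = 4! * (-1/2) = -12.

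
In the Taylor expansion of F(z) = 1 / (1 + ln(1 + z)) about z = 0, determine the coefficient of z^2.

Use the geometric series for the reciprocal, then substitute.
[z^0] = 1;  [z^1] = -1;  [z^2] = 3/2.
So c_2 = F′′(0)/2! = 3/2.

3/2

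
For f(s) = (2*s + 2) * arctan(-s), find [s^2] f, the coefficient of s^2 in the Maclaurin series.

Multiply each power in the prefactor through the base expansion.
f(0) = 0
f′(0) = -2
f′′(0) = -4
The Taylor polynomial is Σ f^(k)(0)/k! · s^k.

-2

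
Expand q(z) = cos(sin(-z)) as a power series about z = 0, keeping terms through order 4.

Let u equal the inner series; expand the outer function in u and truncate.
[z^0] = 1;  [z^1] = 0;  [z^2] = -1/2;  [z^3] = 0;  [z^4] = 5/24.

5*z^4/24 - z^2/2 + 1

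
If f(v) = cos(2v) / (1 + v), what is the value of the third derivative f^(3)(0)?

Write out both Maclaurin series and multiply, keeping only the needed powers.
From the series, [v^3] f = 1; multiply by 3! = 6 to get 6.

6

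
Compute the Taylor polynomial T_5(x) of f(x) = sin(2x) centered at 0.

Differentiate repeatedly and evaluate at the center.

4*x^5/15 - 4*x^3/3 + 2*x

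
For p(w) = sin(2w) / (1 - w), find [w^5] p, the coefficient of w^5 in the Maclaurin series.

Multiply the numerator's expansion by the denominator's geometric series.
p(0) = 0
p′(0) = 2
p′′(0) = 4
p′′′(0) = 4
p^(4)(0) = 16
p^(5)(0) = 112
Dividing each by k! gives the coefficients c_0, ..., c_5.

14/15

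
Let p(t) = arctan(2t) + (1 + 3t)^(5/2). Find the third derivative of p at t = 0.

277/8

Expand each term separately and add.
From the series, [t^3] p = 277/48; multiply by 3! = 6 to get 277/8.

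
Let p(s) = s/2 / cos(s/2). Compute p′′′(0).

Invert the denominator's series and multiply.
The coefficient of s^3 in the expansion is 1/16, so p′′′(0) = 3! * (1/16) = 3/8.

3/8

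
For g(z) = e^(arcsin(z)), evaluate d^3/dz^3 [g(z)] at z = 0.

Let u equal the inner series; expand the outer function in u and truncate.
The coefficient of z^3 in the expansion is 1/3, so g′′′(0) = 3! * (1/3) = 2.

2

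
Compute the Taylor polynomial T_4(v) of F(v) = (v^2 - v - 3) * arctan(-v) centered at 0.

Multiply each power in the prefactor through the base expansion.
F(0) = 0
F′(0) = 3
F′′(0) = 2
F′′′(0) = -12
F^(4)(0) = -8
The Taylor polynomial is Σ F^(k)(0)/k! · v^k.

-v^4/3 - 2*v^3 + v^2 + 3*v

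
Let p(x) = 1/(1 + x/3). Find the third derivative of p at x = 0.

Use the known series and substitute for the argument.
The coefficient of x^3 in the expansion is -1/27, so p′′′(0) = 3! * (-1/27) = -2/9.

-2/9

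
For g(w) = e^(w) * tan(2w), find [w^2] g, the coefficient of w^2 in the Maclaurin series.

Write out both Maclaurin series and multiply, keeping only the needed powers.
g(0) = 0
g′(0) = 2
g′′(0) = 4

2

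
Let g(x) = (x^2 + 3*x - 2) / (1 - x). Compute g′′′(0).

Multiply each power in the prefactor through the base expansion.
From the series, [x^3] g = 2; multiply by 3! = 6 to get 12.

12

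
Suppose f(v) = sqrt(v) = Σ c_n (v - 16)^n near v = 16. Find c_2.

-1/512

Use the known series and substitute for the argument.
f(16) = 4
f′(16) = 1/8
f′′(16) = -1/256
So c_2 = f′′(16)/2! = -1/512.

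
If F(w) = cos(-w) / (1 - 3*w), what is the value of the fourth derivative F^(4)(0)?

Expand 1/(denominator) as a geometric series and multiply by the numerator's series.
From the series, [w^4] F = 1837/24; multiply by 4! = 24 to get 1837.

1837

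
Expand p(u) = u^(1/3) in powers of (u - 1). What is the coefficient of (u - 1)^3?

Differentiate repeatedly and evaluate at the center.
[(u - 1)^0] = 1;  [(u - 1)^1] = 1/3;  [(u - 1)^2] = -1/9;  [(u - 1)^3] = 5/81.
So c_3 = p′′′(1)/3! = 5/81.

5/81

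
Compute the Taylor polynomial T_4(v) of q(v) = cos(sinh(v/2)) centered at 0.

Let u equal the inner series; expand the outer function in u and truncate.

-v^4/128 - v^2/8 + 1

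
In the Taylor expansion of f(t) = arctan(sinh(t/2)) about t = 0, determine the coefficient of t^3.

-1/48

Let u equal the inner series; expand the outer function in u and truncate.
f(0) = 0
f′(0) = 1/2
f′′(0) = 0
f′′′(0) = -1/8
Dividing each by k! gives the coefficients c_0, ..., c_3.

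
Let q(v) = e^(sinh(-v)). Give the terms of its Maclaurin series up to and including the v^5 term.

-v^5/10 + 5*v^4/24 - v^3/3 + v^2/2 - v + 1

Plug the Maclaurin series of the inner function into that of the outer and collect terms.
q(0) = 1
q′(0) = -1
q′′(0) = 1
q′′′(0) = -2
q^(4)(0) = 5
q^(5)(0) = -12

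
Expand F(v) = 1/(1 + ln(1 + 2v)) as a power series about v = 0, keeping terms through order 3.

Substitute the inner expansion into the outer series and collect powers.

-56*v^3/3 + 6*v^2 - 2*v + 1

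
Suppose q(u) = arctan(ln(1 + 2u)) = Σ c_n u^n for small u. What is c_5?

-88/15

Compose series: expand the inner function first, then feed it into the outer expansion.
q(0) = 0
q′(0) = 2
q′′(0) = -4
q′′′(0) = 0
q^(4)(0) = 96
q^(5)(0) = -704
Dividing each by k! gives the coefficients c_0, ..., c_5.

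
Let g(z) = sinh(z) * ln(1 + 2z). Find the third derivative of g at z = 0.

-12

Multiply the two series term by term and collect like powers.
The coefficient of z^3 in the expansion is -2, so g′′′(0) = 3! * (-2) = -12.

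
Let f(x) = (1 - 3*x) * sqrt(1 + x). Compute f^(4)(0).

Shift and add copies of the series according to the polynomial's terms.
From the series, [x^4] f = -29/128; multiply by 4! = 24 to get -87/16.

-87/16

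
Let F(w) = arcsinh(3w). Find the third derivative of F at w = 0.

The coefficient of w^3 in the expansion is -9/2, so F′′′(0) = 3! * (-9/2) = -27.

-27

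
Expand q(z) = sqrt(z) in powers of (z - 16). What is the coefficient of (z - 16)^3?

1/16384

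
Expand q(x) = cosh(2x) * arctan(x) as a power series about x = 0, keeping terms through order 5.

Write out both Maclaurin series and multiply, keeping only the needed powers.
q(0) = 0
q′(0) = 1
q′′(0) = 0
q′′′(0) = 10
q^(4)(0) = 0
q^(5)(0) = 24

x^5/5 + 5*x^3/3 + x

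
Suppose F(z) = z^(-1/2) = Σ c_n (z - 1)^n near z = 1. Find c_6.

F(1) = 1
F′(1) = -1/2
F′′(1) = 3/4
F′′′(1) = -15/8
F^(4)(1) = 105/16
F^(5)(1) = -945/32
F^(6)(1) = 10395/64
So c_6 = F^(6)(1)/6! = 231/1024.

231/1024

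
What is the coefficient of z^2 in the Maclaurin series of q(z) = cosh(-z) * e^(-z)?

1

Take the Cauchy product of the two expansions.
q(0) = 1
q′(0) = -1
q′′(0) = 2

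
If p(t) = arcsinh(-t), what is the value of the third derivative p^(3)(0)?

1

The coefficient of t^3 in the expansion is 1/6, so p′′′(0) = 3! * (1/6) = 1.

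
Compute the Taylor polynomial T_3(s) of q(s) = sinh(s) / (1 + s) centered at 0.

Write out both Maclaurin series and multiply, keeping only the needed powers.

7*s^3/6 - s^2 + s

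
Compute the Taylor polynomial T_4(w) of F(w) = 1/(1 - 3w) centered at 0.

Differentiate repeatedly and evaluate at the center.

81*w^4 + 27*w^3 + 9*w^2 + 3*w + 1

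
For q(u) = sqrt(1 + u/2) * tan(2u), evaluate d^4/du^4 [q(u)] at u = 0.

Write out both Maclaurin series and multiply, keeping only the needed powers.
The coefficient of u^4 in the expansion is 131/192, so q^(4)(0) = 4! * (131/192) = 131/8.

131/8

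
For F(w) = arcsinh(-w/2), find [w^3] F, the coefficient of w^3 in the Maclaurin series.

1/48

Apply the Taylor formula c_k = f^(k)(a)/k!.
F(0) = 0
F′(0) = -1/2
F′′(0) = 0
F′′′(0) = 1/8
Dividing each by k! gives the coefficients c_0, ..., c_3.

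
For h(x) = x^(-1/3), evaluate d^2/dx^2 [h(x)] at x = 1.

From the series, [(x - 1)^2] h = 2/9; multiply by 2! = 2 to get 4/9.

4/9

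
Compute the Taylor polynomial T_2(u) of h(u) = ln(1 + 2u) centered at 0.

-2*u^2 + 2*u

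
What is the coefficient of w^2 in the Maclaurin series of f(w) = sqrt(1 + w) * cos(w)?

-5/8

Write out both Maclaurin series and multiply, keeping only the needed powers.
[w^0] = 1;  [w^1] = 1/2;  [w^2] = -5/8.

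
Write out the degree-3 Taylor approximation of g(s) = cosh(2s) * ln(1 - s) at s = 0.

-7*s^3/3 - s^2/2 - s

Multiply the two series term by term and collect like powers.
g(0) = 0
g′(0) = -1
g′′(0) = -1
g′′′(0) = -14
Dividing each by k! gives the coefficients c_0, ..., c_3.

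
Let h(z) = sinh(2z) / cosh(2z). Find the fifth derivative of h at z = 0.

512

Invert the denominator's series and multiply.
The coefficient of z^5 in the expansion is 64/15, so h^(5)(0) = 5! * (64/15) = 512.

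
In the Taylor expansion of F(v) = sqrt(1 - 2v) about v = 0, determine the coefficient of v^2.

-1/2

F(0) = 1
F′(0) = -1
F′′(0) = -1
Dividing each by k! gives the coefficients c_0, ..., c_2.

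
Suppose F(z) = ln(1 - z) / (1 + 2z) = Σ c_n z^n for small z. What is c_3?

-10/3

Take the Cauchy product of the two expansions.
F(0) = 0
F′(0) = -1
F′′(0) = 3
F′′′(0) = -20
So c_3 = F′′′(0)/3! = -10/3.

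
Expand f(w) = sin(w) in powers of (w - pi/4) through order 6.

f(pi/4) = sqrt(2)/2
f′(pi/4) = sqrt(2)/2
f′′(pi/4) = -sqrt(2)/2
f′′′(pi/4) = -sqrt(2)/2
f^(4)(pi/4) = sqrt(2)/2
f^(5)(pi/4) = sqrt(2)/2
f^(6)(pi/4) = -sqrt(2)/2

-sqrt(2)*(w - pi/4)^6/1440 + sqrt(2)*(w - pi/4)^5/240 + sqrt(2)*(w - pi/4)^4/48 - sqrt(2)*(w - pi/4)^3/12 - sqrt(2)*(w - pi/4)^2/4 + sqrt(2)*(w - pi/4)/2 + sqrt(2)/2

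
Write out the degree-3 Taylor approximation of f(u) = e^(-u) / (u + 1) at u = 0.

Expand 1/(denominator) as a geometric series and multiply by the numerator's series.
f(0) = 1
f′(0) = -2
f′′(0) = 5
f′′′(0) = -16
Then c_k = f^(k)(0)/k! gives each Taylor coefficient.

-8*u^3/3 + 5*u^2/2 - 2*u + 1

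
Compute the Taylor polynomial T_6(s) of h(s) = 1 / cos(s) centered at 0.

61*s^6/720 + 5*s^4/24 + s^2/2 + 1

Divide the numerator series by the denominator series (power-series long division).
h(0) = 1
h′(0) = 0
h′′(0) = 1
h′′′(0) = 0
h^(4)(0) = 5
h^(5)(0) = 0
h^(6)(0) = 61
Dividing each by k! gives the coefficients c_0, ..., c_6.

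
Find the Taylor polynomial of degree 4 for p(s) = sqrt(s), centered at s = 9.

-5*(s - 9)^4/279936 + (s - 9)^3/3888 - (s - 9)^2/216 + (s - 9)/6 + 3

p(9) = 3
p′(9) = 1/6
p′′(9) = -1/108
p′′′(9) = 1/648
p^(4)(9) = -5/11664
The Taylor polynomial is Σ p^(k)(9)/k! · (s - 9)^k.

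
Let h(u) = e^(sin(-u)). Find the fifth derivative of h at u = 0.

Plug the Maclaurin series of the inner function into that of the outer and collect terms.
The coefficient of u^5 in the expansion is 1/15, so h^(5)(0) = 5! * (1/15) = 8.

8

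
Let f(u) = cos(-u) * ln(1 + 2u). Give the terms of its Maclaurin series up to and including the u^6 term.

-35*u^6/4 + 103*u^5/20 - 3*u^4 + 5*u^3/3 - 2*u^2 + 2*u

Expand each factor separately, then convolve coefficients.
f(0) = 0
f′(0) = 2
f′′(0) = -4
f′′′(0) = 10
f^(4)(0) = -72
f^(5)(0) = 618
f^(6)(0) = -6300
Dividing each by k! gives the coefficients c_0, ..., c_6.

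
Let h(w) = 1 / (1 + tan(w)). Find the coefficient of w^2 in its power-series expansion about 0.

Use the geometric series for the reciprocal, then substitute.
[w^0] = 1;  [w^1] = -1;  [w^2] = 1.
So c_2 = h′′(0)/2! = 1.

1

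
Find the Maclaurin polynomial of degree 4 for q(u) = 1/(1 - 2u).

q(0) = 1
q′(0) = 2
q′′(0) = 8
q′′′(0) = 48
q^(4)(0) = 384
The Taylor polynomial is Σ q^(k)(0)/k! · u^k.

16*u^4 + 8*u^3 + 4*u^2 + 2*u + 1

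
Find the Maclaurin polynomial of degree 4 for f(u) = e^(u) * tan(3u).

Write out both Maclaurin series and multiply, keeping only the needed powers.
[u^0] = 0;  [u^1] = 3;  [u^2] = 3;  [u^3] = 21/2;  [u^4] = 19/2.

19*u^4/2 + 21*u^3/2 + 3*u^2 + 3*u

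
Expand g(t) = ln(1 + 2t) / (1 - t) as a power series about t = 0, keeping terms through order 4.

-4*t^4/3 + 8*t^3/3 + 2*t

Multiply the two series term by term and collect like powers.
[t^0] = 0;  [t^1] = 2;  [t^2] = 0;  [t^3] = 8/3;  [t^4] = -4/3.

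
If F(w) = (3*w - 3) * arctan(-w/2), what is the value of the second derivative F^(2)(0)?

-3

Shift and add copies of the series according to the polynomial's terms.
The coefficient of w^2 in the expansion is -3/2, so F′′(0) = 2! * (-3/2) = -3.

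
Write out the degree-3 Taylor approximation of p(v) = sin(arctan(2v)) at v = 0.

-4*v^3 + 2*v

Substitute the inner expansion into the outer series and collect powers.
[v^0] = 0;  [v^1] = 2;  [v^2] = 0;  [v^3] = -4.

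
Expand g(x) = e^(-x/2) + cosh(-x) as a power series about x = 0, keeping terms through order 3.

Add the two expansions coefficient-wise.
g(0) = 2
g′(0) = -1/2
g′′(0) = 5/4
g′′′(0) = -1/8
Dividing each by k! gives the coefficients c_0, ..., c_3.

-x^3/48 + 5*x^2/8 - x/2 + 2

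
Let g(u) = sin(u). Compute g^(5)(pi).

-1

The coefficient of (u - pi)^5 in the expansion is -1/120, so g^(5)(pi) = 5! * (-1/120) = -1.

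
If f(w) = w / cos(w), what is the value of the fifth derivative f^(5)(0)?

Write the quotient as an unknown series and match coefficients against numerator = denominator · series.
From the series, [w^5] f = 5/24; multiply by 5! = 120 to get 25.

25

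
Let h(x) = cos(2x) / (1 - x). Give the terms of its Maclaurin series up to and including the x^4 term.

-x^4/3 - x^3 - x^2 + x + 1

Expand 1/(denominator) as a geometric series and multiply by the numerator's series.
h(0) = 1
h′(0) = 1
h′′(0) = -2
h′′′(0) = -6
h^(4)(0) = -8
Dividing each by k! gives the coefficients c_0, ..., c_4.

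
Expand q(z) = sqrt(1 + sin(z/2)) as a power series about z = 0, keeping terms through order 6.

Let u equal the inner series; expand the outer function in u and truncate.
q(0) = 1
q′(0) = 1/4
q′′(0) = -1/16
q′′′(0) = -1/64
q^(4)(0) = 1/256
q^(5)(0) = 1/1024
q^(6)(0) = -1/4096
Dividing each by k! gives the coefficients c_0, ..., c_6.

-z^6/2949120 + z^5/122880 + z^4/6144 - z^3/384 - z^2/32 + z/4 + 1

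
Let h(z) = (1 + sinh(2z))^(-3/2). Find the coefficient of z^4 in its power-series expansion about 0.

395/8

Substitute the inner expansion into the outer series and collect powers.
[z^0] = 1;  [z^1] = -3;  [z^2] = 15/2;  [z^3] = -39/2;  [z^4] = 395/8.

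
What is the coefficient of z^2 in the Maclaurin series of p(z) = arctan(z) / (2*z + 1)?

-2

Expand 1/(denominator) as a geometric series and multiply by the numerator's series.
p(0) = 0
p′(0) = 1
p′′(0) = -4
So c_2 = p′′(0)/2! = -2.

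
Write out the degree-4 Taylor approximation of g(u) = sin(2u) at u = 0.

-4*u^3/3 + 2*u

Compute the successive derivatives at the expansion point and divide by k!.
g(0) = 0
g′(0) = 2
g′′(0) = 0
g′′′(0) = -8
g^(4)(0) = 0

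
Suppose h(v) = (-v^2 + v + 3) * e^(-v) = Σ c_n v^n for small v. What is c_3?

Shift and add copies of the series according to the polynomial's terms.
[v^0] = 3;  [v^1] = -2;  [v^2] = -1/2;  [v^3] = 1.
So c_3 = h′′′(0)/3! = 1.

1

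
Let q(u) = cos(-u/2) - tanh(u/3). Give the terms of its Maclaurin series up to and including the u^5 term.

-2*u^5/3645 + u^4/384 + u^3/81 - u^2/8 - u/3 + 1

Combine the two series term by term.
[u^0] = 1;  [u^1] = -1/3;  [u^2] = -1/8;  [u^3] = 1/81;  [u^4] = 1/384;  [u^5] = -2/3645.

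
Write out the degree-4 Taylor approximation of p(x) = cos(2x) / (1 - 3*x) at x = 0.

191*x^4/3 + 21*x^3 + 7*x^2 + 3*x + 1

Expand 1/(denominator) as a geometric series and multiply by the numerator's series.
[x^0] = 1;  [x^1] = 3;  [x^2] = 7;  [x^3] = 21;  [x^4] = 191/3.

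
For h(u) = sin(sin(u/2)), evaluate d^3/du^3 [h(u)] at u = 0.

Substitute the inner expansion into the outer series and collect powers.
From the series, [u^3] h = -1/24; multiply by 3! = 6 to get -1/4.

-1/4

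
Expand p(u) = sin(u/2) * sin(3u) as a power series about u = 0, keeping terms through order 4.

-37*u^4/16 + 3*u^2/2

Expand each factor separately, then convolve coefficients.
p(0) = 0
p′(0) = 0
p′′(0) = 3
p′′′(0) = 0
p^(4)(0) = -111/2
The Taylor polynomial is Σ p^(k)(0)/k! · u^k.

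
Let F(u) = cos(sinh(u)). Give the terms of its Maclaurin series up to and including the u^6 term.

u^6/240 - u^4/8 - u^2/2 + 1

Substitute the inner expansion into the outer series and collect powers.
F(0) = 1
F′(0) = 0
F′′(0) = -1
F′′′(0) = 0
F^(4)(0) = -3
F^(5)(0) = 0
F^(6)(0) = 3
Dividing each by k! gives the coefficients c_0, ..., c_6.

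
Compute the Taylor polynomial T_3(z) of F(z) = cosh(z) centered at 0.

Use the known series and substitute for the argument.

z^2/2 + 1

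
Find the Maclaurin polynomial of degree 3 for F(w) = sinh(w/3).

w^3/162 + w/3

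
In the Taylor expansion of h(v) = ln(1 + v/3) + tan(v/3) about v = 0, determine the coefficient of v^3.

2/81

Add the two expansions coefficient-wise.
h(0) = 0
h′(0) = 2/3
h′′(0) = -1/9
h′′′(0) = 4/27
The Taylor polynomial is Σ h^(k)(0)/k! · v^k.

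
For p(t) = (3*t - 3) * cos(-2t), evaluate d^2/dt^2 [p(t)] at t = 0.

12

Distribute the polynomial across the series and collect like powers.
The coefficient of t^2 in the expansion is 6, so p′′(0) = 2! * (6) = 12.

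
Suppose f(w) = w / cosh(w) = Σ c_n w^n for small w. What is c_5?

5/24

Write the quotient as an unknown series and match coefficients against numerator = denominator · series.
f(0) = 0
f′(0) = 1
f′′(0) = 0
f′′′(0) = -3
f^(4)(0) = 0
f^(5)(0) = 25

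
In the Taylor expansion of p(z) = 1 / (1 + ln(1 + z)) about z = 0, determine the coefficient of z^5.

-347/60

Expand as Σ (-1)^k u^k with u equal to the inner function's series.
[z^0] = 1;  [z^1] = -1;  [z^2] = 3/2;  [z^3] = -7/3;  [z^4] = 11/3;  [z^5] = -347/60.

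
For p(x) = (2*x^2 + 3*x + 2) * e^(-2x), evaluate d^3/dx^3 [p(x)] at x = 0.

Multiply each power in the prefactor through the base expansion.
The coefficient of x^3 in the expansion is -2/3, so p′′′(0) = 3! * (-2/3) = -4.

-4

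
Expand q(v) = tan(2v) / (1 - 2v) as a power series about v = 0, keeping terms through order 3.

Expand each factor separately, then convolve coefficients.
q(0) = 0
q′(0) = 2
q′′(0) = 8
q′′′(0) = 64
Then c_k = q^(k)(0)/k! gives each Taylor coefficient.

32*v^3/3 + 4*v^2 + 2*v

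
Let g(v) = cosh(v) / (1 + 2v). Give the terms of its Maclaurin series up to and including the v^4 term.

Write out both Maclaurin series and multiply, keeping only the needed powers.
g(0) = 1
g′(0) = -2
g′′(0) = 9
g′′′(0) = -54
g^(4)(0) = 433

433*v^4/24 - 9*v^3 + 9*v^2/2 - 2*v + 1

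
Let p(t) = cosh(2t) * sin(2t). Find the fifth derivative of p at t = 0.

-128

Take the Cauchy product of the two expansions.
The coefficient of t^5 in the expansion is -16/15, so p^(5)(0) = 5! * (-16/15) = -128.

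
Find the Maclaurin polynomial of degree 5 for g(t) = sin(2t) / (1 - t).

Use 1/(1 - r) = Σ r^k on the denominator, then take the Cauchy product.

14*t^5/15 + 2*t^4/3 + 2*t^3/3 + 2*t^2 + 2*t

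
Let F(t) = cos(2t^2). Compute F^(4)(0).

Differentiate repeatedly and evaluate at the center.
The coefficient of t^4 in the expansion is -2, so F^(4)(0) = 4! * (-2) = -48.

-48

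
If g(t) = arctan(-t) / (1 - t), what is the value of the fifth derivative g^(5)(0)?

-104

Multiply the numerator's expansion by the denominator's geometric series.
The coefficient of t^5 in the expansion is -13/15, so g^(5)(0) = 5! * (-13/15) = -104.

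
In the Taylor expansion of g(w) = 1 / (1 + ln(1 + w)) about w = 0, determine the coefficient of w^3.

Expand as Σ (-1)^k u^k with u equal to the inner function's series.
g(0) = 1
g′(0) = -1
g′′(0) = 3
g′′′(0) = -14

-7/3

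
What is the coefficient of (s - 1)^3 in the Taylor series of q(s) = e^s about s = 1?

Use the known series and substitute for the argument.
q(1) = e
q′(1) = e
q′′(1) = e
q′′′(1) = e
So c_3 = q′′′(1)/3! = e/6.

e/6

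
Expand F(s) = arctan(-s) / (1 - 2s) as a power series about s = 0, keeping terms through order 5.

-223*s^5/15 - 22*s^4/3 - 11*s^3/3 - 2*s^2 - s

Expand each factor separately, then convolve coefficients.
F(0) = 0
F′(0) = -1
F′′(0) = -4
F′′′(0) = -22
F^(4)(0) = -176
F^(5)(0) = -1784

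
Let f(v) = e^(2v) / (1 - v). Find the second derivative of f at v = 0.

10

Expand each factor separately, then convolve coefficients.
From the series, [v^2] f = 5; multiply by 2! = 2 to get 10.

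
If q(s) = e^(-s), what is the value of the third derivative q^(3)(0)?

-1

From the series, [s^3] q = -1/6; multiply by 3! = 6 to get -1.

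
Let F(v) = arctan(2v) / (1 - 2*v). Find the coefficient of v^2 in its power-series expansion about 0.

4

Multiply the numerator's expansion by the denominator's geometric series.
F(0) = 0
F′(0) = 2
F′′(0) = 8
Dividing each by k! gives the coefficients c_0, ..., c_2.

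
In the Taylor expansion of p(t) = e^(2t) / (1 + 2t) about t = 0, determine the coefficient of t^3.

Take the Cauchy product of the two expansions.
p(0) = 1
p′(0) = 0
p′′(0) = 4
p′′′(0) = -16

-8/3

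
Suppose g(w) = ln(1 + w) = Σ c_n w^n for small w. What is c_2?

-1/2

g(0) = 0
g′(0) = 1
g′′(0) = -1
So c_2 = g′′(0)/2! = -1/2.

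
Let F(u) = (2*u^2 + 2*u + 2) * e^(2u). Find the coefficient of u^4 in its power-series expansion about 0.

Distribute the polynomial across the series and collect like powers.
F(0) = 2
F′(0) = 6
F′′(0) = 20
F′′′(0) = 64
F^(4)(0) = 192
Then c_k = F^(k)(0)/k! gives each Taylor coefficient.

8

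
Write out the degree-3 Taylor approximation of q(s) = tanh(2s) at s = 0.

q(0) = 0
q′(0) = 2
q′′(0) = 0
q′′′(0) = -16
The Taylor polynomial is Σ q^(k)(0)/k! · s^k.

-8*s^3/3 + 2*s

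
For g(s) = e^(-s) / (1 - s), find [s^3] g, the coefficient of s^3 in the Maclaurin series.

Take the Cauchy product of the two expansions.
So c_3 = g′′′(0)/3! = 1/3.

1/3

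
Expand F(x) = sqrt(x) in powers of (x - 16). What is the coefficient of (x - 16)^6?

-21/4294967296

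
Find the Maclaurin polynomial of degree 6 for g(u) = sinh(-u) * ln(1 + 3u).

Take the Cauchy product of the two expansions.

-401*u^6/8 + 21*u^5 - 19*u^4/2 + 9*u^3/2 - 3*u^2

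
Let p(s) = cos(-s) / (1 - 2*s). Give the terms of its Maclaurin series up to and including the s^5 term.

337*s^5/12 + 337*s^4/24 + 7*s^3 + 7*s^2/2 + 2*s + 1

Use 1/(1 - r) = Σ r^k on the denominator, then take the Cauchy product.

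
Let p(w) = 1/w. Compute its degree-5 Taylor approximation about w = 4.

[(w - 4)^0] = 1/4;  [(w - 4)^1] = -1/16;  [(w - 4)^2] = 1/64;  [(w - 4)^3] = -1/256;  [(w - 4)^4] = 1/1024;  [(w - 4)^5] = -1/4096.

-(w - 4)^5/4096 + (w - 4)^4/1024 - (w - 4)^3/256 + (w - 4)^2/64 - (w - 4)/16 + 1/4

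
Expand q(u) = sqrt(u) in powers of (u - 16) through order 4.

-5*(u - 16)^4/2097152 + (u - 16)^3/16384 - (u - 16)^2/512 + (u - 16)/8 + 4

[(u - 16)^0] = 4;  [(u - 16)^1] = 1/8;  [(u - 16)^2] = -1/512;  [(u - 16)^3] = 1/16384;  [(u - 16)^4] = -5/2097152.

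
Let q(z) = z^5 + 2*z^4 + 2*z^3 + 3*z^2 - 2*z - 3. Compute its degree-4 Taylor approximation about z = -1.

-3*(z + 1)^4 + 4*(z + 1)^3 - (z + 1)^2 - 5*(z + 1) + 1

Use the known series and substitute for the argument.
[(z + 1)^0] = 1;  [(z + 1)^1] = -5;  [(z + 1)^2] = -1;  [(z + 1)^3] = 4;  [(z + 1)^4] = -3.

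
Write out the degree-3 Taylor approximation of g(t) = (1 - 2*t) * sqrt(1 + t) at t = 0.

Distribute the polynomial across the series and collect like powers.

5*t^3/16 - 9*t^2/8 - 3*t/2 + 1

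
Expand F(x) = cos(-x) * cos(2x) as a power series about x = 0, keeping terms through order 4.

Write out both Maclaurin series and multiply, keeping only the needed powers.

41*x^4/24 - 5*x^2/2 + 1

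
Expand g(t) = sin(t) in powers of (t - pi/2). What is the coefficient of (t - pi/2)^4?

1/24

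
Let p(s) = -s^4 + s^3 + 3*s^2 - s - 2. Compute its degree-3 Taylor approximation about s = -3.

13*(s + 3)^3 - 60*(s + 3)^2 + 116*(s + 3) - 80

[(s + 3)^0] = -80;  [(s + 3)^1] = 116;  [(s + 3)^2] = -60;  [(s + 3)^3] = 13.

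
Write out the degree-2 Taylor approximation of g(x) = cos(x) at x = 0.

Differentiate repeatedly and evaluate at the center.
[x^0] = 1;  [x^1] = 0;  [x^2] = -1/2.

1 - x^2/2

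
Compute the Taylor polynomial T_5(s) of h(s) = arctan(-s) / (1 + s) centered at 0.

-13*s^5/15 + 2*s^4/3 - 2*s^3/3 + s^2 - s

Take the Cauchy product of the two expansions.
h(0) = 0
h′(0) = -1
h′′(0) = 2
h′′′(0) = -4
h^(4)(0) = 16
h^(5)(0) = -104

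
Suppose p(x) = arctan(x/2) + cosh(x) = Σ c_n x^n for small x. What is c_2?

Add the two expansions coefficient-wise.
p(0) = 1
p′(0) = 1/2
p′′(0) = 1
So c_2 = p′′(0)/2! = 1/2.

1/2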